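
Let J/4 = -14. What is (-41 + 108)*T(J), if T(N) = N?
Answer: -3752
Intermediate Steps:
J = -56 (J = 4*(-14) = -56)
(-41 + 108)*T(J) = (-41 + 108)*(-56) = 67*(-56) = -3752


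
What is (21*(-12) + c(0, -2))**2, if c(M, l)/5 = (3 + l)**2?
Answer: 61009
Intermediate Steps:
c(M, l) = 5*(3 + l)**2
(21*(-12) + c(0, -2))**2 = (21*(-12) + 5*(3 - 2)**2)**2 = (-252 + 5*1**2)**2 = (-252 + 5*1)**2 = (-252 + 5)**2 = (-247)**2 = 61009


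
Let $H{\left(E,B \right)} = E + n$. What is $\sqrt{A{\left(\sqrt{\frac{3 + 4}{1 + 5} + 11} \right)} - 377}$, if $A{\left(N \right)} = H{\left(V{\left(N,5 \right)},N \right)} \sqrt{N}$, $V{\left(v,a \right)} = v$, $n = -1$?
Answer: $\frac{i \sqrt{13572 + 6^{\frac{3}{4}} \sqrt[4]{73} \left(6 - \sqrt{438}\right)}}{6} \approx 19.296 i$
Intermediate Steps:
$H{\left(E,B \right)} = -1 + E$ ($H{\left(E,B \right)} = E - 1 = -1 + E$)
$A{\left(N \right)} = \sqrt{N} \left(-1 + N\right)$ ($A{\left(N \right)} = \left(-1 + N\right) \sqrt{N} = \sqrt{N} \left(-1 + N\right)$)
$\sqrt{A{\left(\sqrt{\frac{3 + 4}{1 + 5} + 11} \right)} - 377} = \sqrt{\sqrt{\sqrt{\frac{3 + 4}{1 + 5} + 11}} \left(-1 + \sqrt{\frac{3 + 4}{1 + 5} + 11}\right) - 377} = \sqrt{\sqrt{\sqrt{\frac{7}{6} + 11}} \left(-1 + \sqrt{\frac{7}{6} + 11}\right) - 377} = \sqrt{\sqrt{\sqrt{\frac{73}{6}}} \left(-1 + \sqrt{\frac{73}{6}}\right) - 377} = \sqrt{\sqrt{\frac{\sqrt{438}}{6}} \left(-1 + \frac{\sqrt{438}}{6}\right) - 377} = \sqrt{\frac{6^{\frac{3}{4}} \sqrt[4]{73}}{6} \left(-1 + \frac{\sqrt{438}}{6}\right) - 377} = \sqrt{\frac{6^{\frac{3}{4}} \sqrt[4]{73} \left(-1 + \frac{\sqrt{438}}{6}\right)}{6} - 377} = \sqrt{-377 + \frac{6^{\frac{3}{4}} \sqrt[4]{73} \left(-1 + \frac{\sqrt{438}}{6}\right)}{6}}$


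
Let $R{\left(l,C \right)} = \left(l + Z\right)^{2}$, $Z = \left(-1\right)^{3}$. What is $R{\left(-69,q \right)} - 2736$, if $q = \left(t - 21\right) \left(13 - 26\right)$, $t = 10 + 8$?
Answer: $2164$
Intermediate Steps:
$t = 18$
$Z = -1$
$q = 39$ ($q = \left(18 - 21\right) \left(13 - 26\right) = \left(-3\right) \left(-13\right) = 39$)
$R{\left(l,C \right)} = \left(-1 + l\right)^{2}$ ($R{\left(l,C \right)} = \left(l - 1\right)^{2} = \left(-1 + l\right)^{2}$)
$R{\left(-69,q \right)} - 2736 = \left(-1 - 69\right)^{2} - 2736 = \left(-70\right)^{2} - 2736 = 4900 - 2736 = 2164$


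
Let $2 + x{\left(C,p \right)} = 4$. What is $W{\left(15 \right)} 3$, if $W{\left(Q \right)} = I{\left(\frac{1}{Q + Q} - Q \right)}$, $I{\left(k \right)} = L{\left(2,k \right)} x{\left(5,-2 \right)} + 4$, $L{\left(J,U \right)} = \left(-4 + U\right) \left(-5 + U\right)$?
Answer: $\frac{342631}{150} \approx 2284.2$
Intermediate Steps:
$x{\left(C,p \right)} = 2$ ($x{\left(C,p \right)} = -2 + 4 = 2$)
$L{\left(J,U \right)} = \left(-5 + U\right) \left(-4 + U\right)$
$I{\left(k \right)} = 44 - 18 k + 2 k^{2}$ ($I{\left(k \right)} = \left(20 + k^{2} - 9 k\right) 2 + 4 = \left(40 - 18 k + 2 k^{2}\right) + 4 = 44 - 18 k + 2 k^{2}$)
$W{\left(Q \right)} = 44 - \frac{9}{Q} + 2 \left(\frac{1}{2 Q} - Q\right)^{2} + 18 Q$ ($W{\left(Q \right)} = 44 - 18 \left(\frac{1}{Q + Q} - Q\right) + 2 \left(\frac{1}{Q + Q} - Q\right)^{2} = 44 - 18 \left(\frac{1}{2 Q} - Q\right) + 2 \left(\frac{1}{2 Q} - Q\right)^{2} = 44 + \left(- \frac{9}{Q} + 18 Q\right) + 2 \left(\frac{1}{2 Q} - Q\right)^{2} = 44 - \frac{9}{Q} + 2 \left(\frac{1}{2 Q} - Q\right)^{2} + 18 Q$)
$W{\left(15 \right)} 3 = \left(42 + \frac{1}{2 \cdot 225} - \frac{9}{15} + 2 \cdot 15^{2} + 18 \cdot 15\right) 3 = \left(42 + \frac{1}{2} \cdot \frac{1}{225} - \frac{3}{5} + 2 \cdot 225 + 270\right) 3 = \left(42 + \frac{1}{450} - \frac{3}{5} + 450 + 270\right) 3 = \frac{342631}{450} \cdot 3 = \frac{342631}{150}$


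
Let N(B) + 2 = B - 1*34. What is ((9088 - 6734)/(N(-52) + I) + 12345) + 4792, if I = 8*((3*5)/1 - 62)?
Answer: 3974607/232 ≈ 17132.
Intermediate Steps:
N(B) = -36 + B (N(B) = -2 + (B - 1*34) = -2 + (B - 34) = -2 + (-34 + B) = -36 + B)
I = -376 (I = 8*(15*1 - 62) = 8*(15 - 62) = 8*(-47) = -376)
((9088 - 6734)/(N(-52) + I) + 12345) + 4792 = ((9088 - 6734)/((-36 - 52) - 376) + 12345) + 4792 = (2354/(-88 - 376) + 12345) + 4792 = (2354/(-464) + 12345) + 4792 = (2354*(-1/464) + 12345) + 4792 = (-1177/232 + 12345) + 4792 = 2862863/232 + 4792 = 3974607/232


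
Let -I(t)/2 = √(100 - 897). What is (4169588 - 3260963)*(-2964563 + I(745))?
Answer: -2693676055875 - 1817250*I*√797 ≈ -2.6937e+12 - 5.1303e+7*I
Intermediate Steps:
I(t) = -2*I*√797 (I(t) = -2*√(100 - 897) = -2*I*√797)
(4169588 - 3260963)*(-2964563 + I(745)) = (4169588 - 3260963)*(-2964563 - 2*I*√797) = 908625*(-2964563 - 2*I*√797) = -2693676055875 - 1817250*I*√797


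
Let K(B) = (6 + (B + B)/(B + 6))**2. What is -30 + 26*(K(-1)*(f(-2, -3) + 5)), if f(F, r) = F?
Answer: 60402/25 ≈ 2416.1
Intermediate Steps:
K(B) = (6 + 2*B/(6 + B))**2 (K(B) = (6 + (2*B)/(6 + B))**2 = (6 + 2*B/(6 + B))**2)
-30 + 26*(K(-1)*(f(-2, -3) + 5)) = -30 + 26*((16*(9 + 2*(-1))**2/(6 - 1)**2)*(-2 + 5)) = -30 + 26*((16*(9 - 2)**2/5**2)*3) = -30 + 26*((16*(1/25)*7**2)*3) = -30 + 26*((16*(1/25)*49)*3) = -30 + 26*((784/25)*3) = -30 + 26*(2352/25) = -30 + 61152/25 = 60402/25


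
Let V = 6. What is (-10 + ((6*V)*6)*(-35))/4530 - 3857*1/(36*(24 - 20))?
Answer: -618743/21744 ≈ -28.456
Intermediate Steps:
(-10 + ((6*V)*6)*(-35))/4530 - 3857*1/(36*(24 - 20)) = (-10 + ((6*6)*6)*(-35))/4530 - 3857*1/(36*(24 - 20)) = (-10 + (36*6)*(-35))*(1/4530) - 3857/(36*4) = (-10 + 216*(-35))*(1/4530) - 3857/144 = (-10 - 7560)*(1/4530) - 3857*1/144 = -7570*1/4530 - 3857/144 = -757/453 - 3857/144 = -618743/21744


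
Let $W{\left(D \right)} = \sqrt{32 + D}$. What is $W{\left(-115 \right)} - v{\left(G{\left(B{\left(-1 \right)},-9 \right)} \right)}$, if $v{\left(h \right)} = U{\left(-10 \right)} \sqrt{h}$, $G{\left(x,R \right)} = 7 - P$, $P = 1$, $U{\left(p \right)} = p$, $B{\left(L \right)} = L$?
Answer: $10 \sqrt{6} + i \sqrt{83} \approx 24.495 + 9.1104 i$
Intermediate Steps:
$G{\left(x,R \right)} = 6$ ($G{\left(x,R \right)} = 7 - 1 = 6$)
$v{\left(h \right)} = - 10 \sqrt{h}$
$W{\left(-115 \right)} - v{\left(G{\left(B{\left(-1 \right)},-9 \right)} \right)} = \sqrt{32 - 115} - - 10 \sqrt{6} = \sqrt{-83} + 10 \sqrt{6} = i \sqrt{83} + 10 \sqrt{6} = 10 \sqrt{6} + i \sqrt{83}$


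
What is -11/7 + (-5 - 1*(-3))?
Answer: -25/7 ≈ -3.5714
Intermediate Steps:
-11/7 + (-5 - 1*(-3)) = -11*⅐ + (-5 + 3) = -11/7 - 2 = -25/7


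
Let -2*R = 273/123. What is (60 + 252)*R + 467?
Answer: 4951/41 ≈ 120.76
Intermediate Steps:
R = -91/82 (R = -273/(2*123) = -1/2*91/41 = -91/82 ≈ -1.1098)
(60 + 252)*R + 467 = (60 + 252)*(-91/82) + 467 = 312*(-91/82) + 467 = -14196/41 + 467 = 4951/41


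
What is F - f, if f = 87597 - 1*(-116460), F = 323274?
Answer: 119217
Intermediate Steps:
f = 204057 (f = 87597 + 116460 = 204057)
F - f = 323274 - 1*204057 = 323274 - 204057 = 119217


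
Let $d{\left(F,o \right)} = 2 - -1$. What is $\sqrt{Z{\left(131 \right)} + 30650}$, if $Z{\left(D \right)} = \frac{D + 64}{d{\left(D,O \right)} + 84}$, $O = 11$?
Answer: $\frac{\sqrt{25778535}}{29} \approx 175.08$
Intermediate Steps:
$d{\left(F,o \right)} = 3$ ($d{\left(F,o \right)} = 2 + 1 = 3$)
$Z{\left(D \right)} = \frac{64}{87} + \frac{D}{87}$ ($Z{\left(D \right)} = \frac{D + 64}{3 + 84} = \frac{64 + D}{87} = \left(64 + D\right) \frac{1}{87} = \frac{64}{87} + \frac{D}{87}$)
$\sqrt{Z{\left(131 \right)} + 30650} = \sqrt{\left(\frac{64}{87} + \frac{1}{87} \cdot 131\right) + 30650} = \sqrt{\left(\frac{64}{87} + \frac{131}{87}\right) + 30650} = \sqrt{\frac{65}{29} + 30650} = \sqrt{\frac{888915}{29}} = \frac{\sqrt{25778535}}{29}$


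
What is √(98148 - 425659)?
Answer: I*√327511 ≈ 572.29*I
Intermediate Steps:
√(98148 - 425659) = √(-327511) = I*√327511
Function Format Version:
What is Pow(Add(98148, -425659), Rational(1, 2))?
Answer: Mul(I, Pow(327511, Rational(1, 2))) ≈ Mul(572.29, I)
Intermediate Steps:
Pow(Add(98148, -425659), Rational(1, 2)) = Pow(-327511, Rational(1, 2)) = Mul(I, Pow(327511, Rational(1, 2)))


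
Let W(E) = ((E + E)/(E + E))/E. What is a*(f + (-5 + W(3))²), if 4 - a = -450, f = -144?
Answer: -499400/9 ≈ -55489.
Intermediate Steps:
W(E) = 1/E (W(E) = ((2*E)/((2*E)))/E = ((2*E)*(1/(2*E)))/E = 1/E)
a = 454 (a = 4 - 1*(-450) = 4 + 450 = 454)
a*(f + (-5 + W(3))²) = 454*(-144 + (-5 + 1/3)²) = 454*(-144 + (-5 + ⅓)²) = 454*(-144 + (-14/3)²) = 454*(-144 + 196/9) = 454*(-1100/9) = -499400/9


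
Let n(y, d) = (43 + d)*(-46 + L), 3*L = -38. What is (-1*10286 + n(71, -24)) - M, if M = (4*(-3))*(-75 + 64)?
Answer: -34598/3 ≈ -11533.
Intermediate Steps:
L = -38/3 (L = (1/3)*(-38) = -38/3 ≈ -12.667)
n(y, d) = -7568/3 - 176*d/3 (n(y, d) = (43 + d)*(-46 - 38/3) = (43 + d)*(-176/3) = -7568/3 - 176*d/3)
M = 132 (M = -12*(-11) = 132)
(-1*10286 + n(71, -24)) - M = (-1*10286 + (-7568/3 - 176/3*(-24))) - 1*132 = (-10286 + (-7568/3 + 1408)) - 132 = (-10286 - 3344/3) - 132 = -34202/3 - 132 = -34598/3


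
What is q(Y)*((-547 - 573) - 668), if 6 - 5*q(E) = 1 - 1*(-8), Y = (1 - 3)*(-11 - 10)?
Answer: 5364/5 ≈ 1072.8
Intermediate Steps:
Y = 42 (Y = -2*(-21) = 42)
q(E) = -⅗ (q(E) = 6/5 - (1 - 1*(-8))/5 = 6/5 - (1 + 8)/5 = 6/5 - ⅕*9 = 6/5 - 9/5 = -⅗)
q(Y)*((-547 - 573) - 668) = -3*((-547 - 573) - 668)/5 = -3*(-1120 - 668)/5 = -⅗*(-1788) = 5364/5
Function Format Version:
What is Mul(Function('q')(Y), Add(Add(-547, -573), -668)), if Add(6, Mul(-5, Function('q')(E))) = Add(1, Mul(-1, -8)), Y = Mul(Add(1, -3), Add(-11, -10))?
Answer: Rational(5364, 5) ≈ 1072.8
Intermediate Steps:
Y = 42 (Y = Mul(-2, -21) = 42)
Function('q')(E) = Rational(-3, 5) (Function('q')(E) = Add(Rational(6, 5), Mul(Rational(-1, 5), Add(1, Mul(-1, -8)))) = Add(Rational(6, 5), Mul(Rational(-1, 5), Add(1, 8))) = Add(Rational(6, 5), Mul(Rational(-1, 5), 9)) = Add(Rational(6, 5), Rational(-9, 5)) = Rational(-3, 5))
Mul(Function('q')(Y), Add(Add(-547, -573), -668)) = Mul(Rational(-3, 5), Add(Add(-547, -573), -668)) = Mul(Rational(-3, 5), Add(-1120, -668)) = Mul(Rational(-3, 5), -1788) = Rational(5364, 5)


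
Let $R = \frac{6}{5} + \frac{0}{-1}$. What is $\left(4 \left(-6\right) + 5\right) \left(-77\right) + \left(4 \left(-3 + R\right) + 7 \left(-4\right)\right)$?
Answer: $\frac{7139}{5} \approx 1427.8$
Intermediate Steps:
$R = \frac{6}{5}$ ($R = 6 \cdot \frac{1}{5} + 0 \left(-1\right) = \frac{6}{5} + 0 = \frac{6}{5} \approx 1.2$)
$\left(4 \left(-6\right) + 5\right) \left(-77\right) + \left(4 \left(-3 + R\right) + 7 \left(-4\right)\right) = \left(4 \left(-6\right) + 5\right) \left(-77\right) + \left(4 \left(-3 + \frac{6}{5}\right) + 7 \left(-4\right)\right) = \left(-24 + 5\right) \left(-77\right) + \left(4 \left(- \frac{9}{5}\right) - 28\right) = \left(-19\right) \left(-77\right) - \frac{176}{5} = 1463 - \frac{176}{5} = \frac{7139}{5}$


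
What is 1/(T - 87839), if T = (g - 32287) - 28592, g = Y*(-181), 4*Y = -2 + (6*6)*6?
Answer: -2/316803 ≈ -6.3131e-6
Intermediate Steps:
Y = 107/2 (Y = (-2 + (6*6)*6)/4 = (-2 + 36*6)/4 = (-2 + 216)/4 = (1/4)*214 = 107/2 ≈ 53.500)
g = -19367/2 (g = (107/2)*(-181) = -19367/2 ≈ -9683.5)
T = -141125/2 (T = (-19367/2 - 32287) - 28592 = -83941/2 - 28592 = -141125/2 ≈ -70563.)
1/(T - 87839) = 1/(-141125/2 - 87839) = 1/(-316803/2) = -2/316803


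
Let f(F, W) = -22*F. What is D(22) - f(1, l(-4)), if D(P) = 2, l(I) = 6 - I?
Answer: 24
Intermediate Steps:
D(22) - f(1, l(-4)) = 2 - (-22) = 2 - 1*(-22) = 2 + 22 = 24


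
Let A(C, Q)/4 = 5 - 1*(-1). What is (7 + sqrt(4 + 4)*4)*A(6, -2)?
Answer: 168 + 192*sqrt(2) ≈ 439.53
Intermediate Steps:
A(C, Q) = 24 (A(C, Q) = 4*(5 - 1*(-1)) = 4*(5 + 1) = 4*6 = 24)
(7 + sqrt(4 + 4)*4)*A(6, -2) = (7 + sqrt(4 + 4)*4)*24 = (7 + sqrt(8)*4)*24 = (7 + (2*sqrt(2))*4)*24 = (7 + 8*sqrt(2))*24 = 168 + 192*sqrt(2)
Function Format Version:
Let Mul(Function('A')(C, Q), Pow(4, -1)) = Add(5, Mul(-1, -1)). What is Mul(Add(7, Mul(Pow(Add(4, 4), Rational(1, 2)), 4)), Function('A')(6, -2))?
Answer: Add(168, Mul(192, Pow(2, Rational(1, 2)))) ≈ 439.53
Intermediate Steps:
Function('A')(C, Q) = 24 (Function('A')(C, Q) = Mul(4, Add(5, Mul(-1, -1))) = Mul(4, Add(5, 1)) = Mul(4, 6) = 24)
Mul(Add(7, Mul(Pow(Add(4, 4), Rational(1, 2)), 4)), Function('A')(6, -2)) = Mul(Add(7, Mul(Pow(Add(4, 4), Rational(1, 2)), 4)), 24) = Mul(Add(7, Mul(Pow(8, Rational(1, 2)), 4)), 24) = Mul(Add(7, Mul(Mul(2, Pow(2, Rational(1, 2))), 4)), 24) = Mul(Add(7, Mul(8, Pow(2, Rational(1, 2)))), 24) = Add(168, Mul(192, Pow(2, Rational(1, 2))))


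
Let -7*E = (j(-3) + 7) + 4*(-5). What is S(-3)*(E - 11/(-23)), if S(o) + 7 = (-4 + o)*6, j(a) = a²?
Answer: -1183/23 ≈ -51.435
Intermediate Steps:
S(o) = -31 + 6*o (S(o) = -7 + (-4 + o)*6 = -7 + (-24 + 6*o) = -31 + 6*o)
E = 4/7 (E = -(((-3)² + 7) + 4*(-5))/7 = -((9 + 7) - 20)/7 = -(16 - 20)/7 = -⅐*(-4) = 4/7 ≈ 0.57143)
S(-3)*(E - 11/(-23)) = (-31 + 6*(-3))*(4/7 - 11/(-23)) = (-31 - 18)*(4/7 - 11*(-1/23)) = -49*(4/7 + 11/23) = -49*169/161 = -1183/23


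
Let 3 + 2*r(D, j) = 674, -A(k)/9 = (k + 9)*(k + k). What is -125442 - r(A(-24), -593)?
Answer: -251555/2 ≈ -1.2578e+5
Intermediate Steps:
A(k) = -18*k*(9 + k) (A(k) = -9*(k + 9)*(k + k) = -9*(9 + k)*2*k = -18*k*(9 + k))
r(D, j) = 671/2 (r(D, j) = -3/2 + (1/2)*674 = -3/2 + 337 = 671/2)
-125442 - r(A(-24), -593) = -125442 - 1*671/2 = -125442 - 671/2 = -251555/2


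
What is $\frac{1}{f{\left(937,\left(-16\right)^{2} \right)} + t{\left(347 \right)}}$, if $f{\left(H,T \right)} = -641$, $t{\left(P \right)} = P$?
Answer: $- \frac{1}{294} \approx -0.0034014$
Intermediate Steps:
$\frac{1}{f{\left(937,\left(-16\right)^{2} \right)} + t{\left(347 \right)}} = \frac{1}{-641 + 347} = \frac{1}{-294} = - \frac{1}{294}$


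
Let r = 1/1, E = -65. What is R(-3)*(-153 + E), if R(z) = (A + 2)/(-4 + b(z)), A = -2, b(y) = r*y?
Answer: 0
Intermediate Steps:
r = 1
b(y) = y (b(y) = 1*y = y)
R(z) = 0 (R(z) = (-2 + 2)/(-4 + z) = 0/(-4 + z) = 0)
R(-3)*(-153 + E) = 0*(-153 - 65) = 0*(-218) = 0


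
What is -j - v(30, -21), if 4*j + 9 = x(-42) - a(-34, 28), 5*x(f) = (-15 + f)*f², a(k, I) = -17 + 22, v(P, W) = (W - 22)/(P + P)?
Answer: 301897/60 ≈ 5031.6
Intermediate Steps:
v(P, W) = (-22 + W)/(2*P) (v(P, W) = (-22 + W)/((2*P)) = (-22 + W)*(1/(2*P)) = (-22 + W)/(2*P))
a(k, I) = 5
x(f) = f²*(-15 + f)/5 (x(f) = ((-15 + f)*f²)/5 = (f²*(-15 + f))/5 = f²*(-15 + f)/5)
j = -50309/10 (j = -9/4 + ((⅕)*(-42)²*(-15 - 42) - 1*5)/4 = -9/4 + ((⅕)*1764*(-57) - 5)/4 = -9/4 + (-100548/5 - 5)/4 = -9/4 + (¼)*(-100573/5) = -9/4 - 100573/20 = -50309/10 ≈ -5030.9)
-j - v(30, -21) = -1*(-50309/10) - (-22 - 21)/(2*30) = 50309/10 - (-43)/(2*30) = 50309/10 - 1*(-43/60) = 50309/10 + 43/60 = 301897/60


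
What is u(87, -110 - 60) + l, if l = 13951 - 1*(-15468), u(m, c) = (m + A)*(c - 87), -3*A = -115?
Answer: -8375/3 ≈ -2791.7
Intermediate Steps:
A = 115/3 (A = -1/3*(-115) = 115/3 ≈ 38.333)
u(m, c) = (-87 + c)*(115/3 + m) (u(m, c) = (m + 115/3)*(c - 87) = (115/3 + m)*(-87 + c) = (-87 + c)*(115/3 + m))
l = 29419 (l = 13951 + 15468 = 29419)
u(87, -110 - 60) + l = (-3335 - 87*87 + 115*(-110 - 60)/3 + (-110 - 60)*87) + 29419 = (-3335 - 7569 + (115/3)*(-170) - 170*87) + 29419 = (-3335 - 7569 - 19550/3 - 14790) + 29419 = -96632/3 + 29419 = -8375/3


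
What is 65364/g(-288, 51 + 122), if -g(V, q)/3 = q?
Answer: -21788/173 ≈ -125.94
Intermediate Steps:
g(V, q) = -3*q
65364/g(-288, 51 + 122) = 65364/((-3*(51 + 122))) = 65364/((-3*173)) = 65364/(-519) = 65364*(-1/519) = -21788/173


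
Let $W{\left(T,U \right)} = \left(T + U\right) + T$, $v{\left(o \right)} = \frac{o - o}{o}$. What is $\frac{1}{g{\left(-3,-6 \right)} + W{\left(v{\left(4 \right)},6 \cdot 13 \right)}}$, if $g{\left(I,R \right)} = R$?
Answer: $\frac{1}{72} \approx 0.013889$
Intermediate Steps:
$v{\left(o \right)} = 0$ ($v{\left(o \right)} = \frac{0}{o} = 0$)
$W{\left(T,U \right)} = U + 2 T$
$\frac{1}{g{\left(-3,-6 \right)} + W{\left(v{\left(4 \right)},6 \cdot 13 \right)}} = \frac{1}{-6 + \left(6 \cdot 13 + 2 \cdot 0\right)} = \frac{1}{-6 + \left(78 + 0\right)} = \frac{1}{-6 + 78} = \frac{1}{72}$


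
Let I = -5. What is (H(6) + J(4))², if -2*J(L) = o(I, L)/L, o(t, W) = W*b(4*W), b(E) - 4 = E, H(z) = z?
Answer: 16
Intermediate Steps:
b(E) = 4 + E
o(t, W) = W*(4 + 4*W)
J(L) = -2 - 2*L (J(L) = -4*L*(1 + L)/(2*L) = -(4 + 4*L)/2 = -2 - 2*L)
(H(6) + J(4))² = (6 + (-2 - 2*4))² = (6 + (-2 - 8))² = (6 - 10)² = (-4)² = 16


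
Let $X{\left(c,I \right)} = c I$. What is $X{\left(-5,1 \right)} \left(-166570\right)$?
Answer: $832850$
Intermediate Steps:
$X{\left(c,I \right)} = I c$
$X{\left(-5,1 \right)} \left(-166570\right) = 1 \left(-5\right) \left(-166570\right) = \left(-5\right) \left(-166570\right) = 832850$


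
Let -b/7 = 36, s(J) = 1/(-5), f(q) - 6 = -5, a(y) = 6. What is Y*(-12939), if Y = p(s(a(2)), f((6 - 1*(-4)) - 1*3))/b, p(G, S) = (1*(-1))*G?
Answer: 4313/420 ≈ 10.269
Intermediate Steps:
f(q) = 1 (f(q) = 6 - 5 = 1)
s(J) = -⅕
b = -252 (b = -7*36 = -252)
p(G, S) = -G
Y = -1/1260 (Y = -1*(-⅕)/(-252) = (⅕)*(-1/252) = -1/1260 ≈ -0.00079365)
Y*(-12939) = -1/1260*(-12939) = 4313/420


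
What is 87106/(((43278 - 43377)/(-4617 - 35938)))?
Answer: 3532583830/99 ≈ 3.5683e+7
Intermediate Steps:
87106/(((43278 - 43377)/(-4617 - 35938))) = 87106/((-99/(-40555))) = 87106/((-99*(-1/40555))) = 87106/(99/40555) = 87106*(40555/99) = 3532583830/99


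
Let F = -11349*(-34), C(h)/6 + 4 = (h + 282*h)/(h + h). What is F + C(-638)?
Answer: 386691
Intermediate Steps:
C(h) = 825 (C(h) = -24 + 6*((h + 282*h)/(h + h)) = -24 + 6*((283*h)/((2*h))) = -24 + 6*((283*h)*(1/(2*h))) = -24 + 6*(283/2) = -24 + 849 = 825)
F = 385866
F + C(-638) = 385866 + 825 = 386691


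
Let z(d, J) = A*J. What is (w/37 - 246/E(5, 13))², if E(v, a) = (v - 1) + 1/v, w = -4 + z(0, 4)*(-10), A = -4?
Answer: 198190084/67081 ≈ 2954.5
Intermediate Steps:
z(d, J) = -4*J
w = 156 (w = -4 - 4*4*(-10) = -4 - 16*(-10) = -4 + 160 = 156)
E(v, a) = -1 + v + 1/v (E(v, a) = (-1 + v) + 1/v = -1 + v + 1/v)
(w/37 - 246/E(5, 13))² = (156/37 - 246/(-1 + 5 + 1/5))² = (156*(1/37) - 246/(-1 + 5 + ⅕))² = (156/37 - 246/21/5)² = (156/37 - 246*5/21)² = (156/37 - 410/7)² = (-14078/259)² = 198190084/67081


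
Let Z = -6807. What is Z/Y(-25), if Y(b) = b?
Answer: 6807/25 ≈ 272.28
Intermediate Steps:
Z/Y(-25) = -6807/(-25) = -6807*(-1/25) = 6807/25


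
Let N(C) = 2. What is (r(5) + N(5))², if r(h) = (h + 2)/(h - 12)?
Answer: 1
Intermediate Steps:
r(h) = (2 + h)/(-12 + h)
(r(5) + N(5))² = ((2 + 5)/(-12 + 5) + 2)² = (7/(-7) + 2)² = (-⅐*7 + 2)² = (-1 + 2)² = 1² = 1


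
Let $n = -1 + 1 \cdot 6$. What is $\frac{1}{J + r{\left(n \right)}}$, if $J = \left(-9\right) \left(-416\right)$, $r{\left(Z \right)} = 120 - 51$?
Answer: $\frac{1}{3813} \approx 0.00026226$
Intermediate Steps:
$n = 5$ ($n = -1 + 6 = 5$)
$r{\left(Z \right)} = 69$
$J = 3744$
$\frac{1}{J + r{\left(n \right)}} = \frac{1}{3744 + 69} = \frac{1}{3813}$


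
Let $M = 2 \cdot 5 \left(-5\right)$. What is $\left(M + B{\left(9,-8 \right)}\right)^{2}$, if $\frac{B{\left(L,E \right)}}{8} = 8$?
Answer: $196$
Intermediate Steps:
$B{\left(L,E \right)} = 64$ ($B{\left(L,E \right)} = 8 \cdot 8 = 64$)
$M = -50$ ($M = 10 \left(-5\right) = -50$)
$\left(M + B{\left(9,-8 \right)}\right)^{2} = \left(-50 + 64\right)^{2} = 14^{2} = 196$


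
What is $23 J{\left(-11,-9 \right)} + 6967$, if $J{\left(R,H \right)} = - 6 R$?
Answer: $8485$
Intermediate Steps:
$23 J{\left(-11,-9 \right)} + 6967 = 23 \left(\left(-6\right) \left(-11\right)\right) + 6967 = 23 \cdot 66 + 6967 = 1518 + 6967 = 8485$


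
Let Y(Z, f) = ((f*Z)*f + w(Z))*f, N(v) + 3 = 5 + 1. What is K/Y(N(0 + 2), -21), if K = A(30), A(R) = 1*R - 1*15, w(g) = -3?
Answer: -1/1848 ≈ -0.00054113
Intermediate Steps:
A(R) = -15 + R (A(R) = R - 15 = -15 + R)
N(v) = 3 (N(v) = -3 + (5 + 1) = -3 + 6 = 3)
K = 15 (K = -15 + 30 = 15)
Y(Z, f) = f*(-3 + Z*f**2) (Y(Z, f) = ((f*Z)*f - 3)*f = ((Z*f)*f - 3)*f = (Z*f**2 - 3)*f = (-3 + Z*f**2)*f = f*(-3 + Z*f**2))
K/Y(N(0 + 2), -21) = 15/((-21*(-3 + 3*(-21)**2))) = 15/((-21*(-3 + 3*441))) = 15/((-21*(-3 + 1323))) = 15/((-21*1320)) = 15/(-27720) = 15*(-1/27720) = -1/1848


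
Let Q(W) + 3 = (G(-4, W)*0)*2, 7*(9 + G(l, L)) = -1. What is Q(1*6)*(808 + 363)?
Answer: -3513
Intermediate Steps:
G(l, L) = -64/7 (G(l, L) = -9 + (1/7)*(-1) = -9 - 1/7 = -64/7)
Q(W) = -3 (Q(W) = -3 - 64/7*0*2 = -3 + 0*2 = -3 + 0 = -3)
Q(1*6)*(808 + 363) = -3*(808 + 363) = -3*1171 = -3513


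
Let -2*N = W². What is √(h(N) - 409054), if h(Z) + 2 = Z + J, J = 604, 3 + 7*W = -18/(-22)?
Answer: 2*I*√605428049/77 ≈ 639.1*I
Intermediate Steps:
W = -24/77 (W = -3/7 + (-18/(-22))/7 = -3/7 + (-18*(-1/22))/7 = -3/7 + (⅐)*(9/11) = -3/7 + 9/77 = -24/77 ≈ -0.31169)
N = -288/5929 (N = -(-24/77)²/2 = -½*576/5929 = -288/5929 ≈ -0.048575)
h(Z) = 602 + Z (h(Z) = -2 + (Z + 604) = -2 + (604 + Z) = 602 + Z)
√(h(N) - 409054) = √((602 - 288/5929) - 409054) = √(3568970/5929 - 409054) = √(-2421712196/5929) = 2*I*√605428049/77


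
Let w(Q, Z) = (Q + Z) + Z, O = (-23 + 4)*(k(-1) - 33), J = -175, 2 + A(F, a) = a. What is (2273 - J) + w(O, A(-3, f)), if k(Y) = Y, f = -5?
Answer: 3080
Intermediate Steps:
A(F, a) = -2 + a
O = 646 (O = (-23 + 4)*(-1 - 33) = -19*(-34) = 646)
w(Q, Z) = Q + 2*Z
(2273 - J) + w(O, A(-3, f)) = (2273 - 1*(-175)) + (646 + 2*(-2 - 5)) = (2273 + 175) + (646 + 2*(-7)) = 2448 + (646 - 14) = 2448 + 632 = 3080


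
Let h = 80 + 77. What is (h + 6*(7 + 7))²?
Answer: 58081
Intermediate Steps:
h = 157
(h + 6*(7 + 7))² = (157 + 6*(7 + 7))² = (157 + 6*14)² = (157 + 84)² = 241² = 58081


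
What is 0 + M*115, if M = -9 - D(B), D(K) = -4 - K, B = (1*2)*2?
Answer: -115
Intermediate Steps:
B = 4 (B = 2*2 = 4)
M = -1 (M = -9 - (-4 - 1*4) = -9 - (-4 - 4) = -9 - 1*(-8) = -9 + 8 = -1)
0 + M*115 = 0 - 1*115 = 0 - 115 = -115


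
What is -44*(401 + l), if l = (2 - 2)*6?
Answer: -17644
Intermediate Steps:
l = 0 (l = 0*6 = 0)
-44*(401 + l) = -44*(401 + 0) = -44*401 = -17644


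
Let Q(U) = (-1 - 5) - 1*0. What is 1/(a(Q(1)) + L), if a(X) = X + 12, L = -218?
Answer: -1/212 ≈ -0.0047170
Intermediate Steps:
Q(U) = -6 (Q(U) = -6 + 0 = -6)
a(X) = 12 + X
1/(a(Q(1)) + L) = 1/((12 - 6) - 218) = 1/(6 - 218) = 1/(-212) = -1/212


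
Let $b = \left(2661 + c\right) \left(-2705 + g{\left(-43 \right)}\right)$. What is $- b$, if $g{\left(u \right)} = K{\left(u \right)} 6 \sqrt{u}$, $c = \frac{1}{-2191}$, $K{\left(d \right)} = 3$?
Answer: $\frac{15770826250}{2191} - \frac{104944500 i \sqrt{43}}{2191} \approx 7.198 \cdot 10^{6} - 3.1409 \cdot 10^{5} i$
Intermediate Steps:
$c = - \frac{1}{2191} \approx -0.00045641$
$g{\left(u \right)} = 18 \sqrt{u}$ ($g{\left(u \right)} = 3 \cdot 6 \sqrt{u} = 18 \sqrt{u}$)
$b = - \frac{15770826250}{2191} + \frac{104944500 i \sqrt{43}}{2191}$ ($b = \left(2661 - \frac{1}{2191}\right) \left(-2705 + 18 \sqrt{-43}\right) = \frac{5830250 \left(-2705 + 18 i \sqrt{43}\right)}{2191} = - \frac{15770826250}{2191} + \frac{104944500 i \sqrt{43}}{2191} \approx -7.198 \cdot 10^{6} + 3.1409 \cdot 10^{5} i$)
$- b = - (- \frac{15770826250}{2191} + \frac{104944500 i \sqrt{43}}{2191}) = \frac{15770826250}{2191} - \frac{104944500 i \sqrt{43}}{2191}$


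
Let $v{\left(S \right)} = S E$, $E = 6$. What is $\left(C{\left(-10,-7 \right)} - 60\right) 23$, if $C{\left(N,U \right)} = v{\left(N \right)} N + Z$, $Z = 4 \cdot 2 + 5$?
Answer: $12719$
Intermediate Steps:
$v{\left(S \right)} = 6 S$ ($v{\left(S \right)} = S 6 = 6 S$)
$Z = 13$ ($Z = 8 + 5 = 13$)
$C{\left(N,U \right)} = 13 + 6 N^{2}$ ($C{\left(N,U \right)} = 6 N N + 13 = 6 N^{2} + 13 = 13 + 6 N^{2}$)
$\left(C{\left(-10,-7 \right)} - 60\right) 23 = \left(\left(13 + 6 \left(-10\right)^{2}\right) - 60\right) 23 = \left(\left(13 + 6 \cdot 100\right) - 60\right) 23 = \left(\left(13 + 600\right) - 60\right) 23 = \left(613 - 60\right) 23 = 553 \cdot 23 = 12719$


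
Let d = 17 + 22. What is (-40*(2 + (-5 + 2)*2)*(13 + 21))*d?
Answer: 212160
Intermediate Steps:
d = 39
(-40*(2 + (-5 + 2)*2)*(13 + 21))*d = -40*(2 + (-5 + 2)*2)*(13 + 21)*39 = -40*(2 - 3*2)*34*39 = -40*(2 - 6)*34*39 = -(-160)*34*39 = -40*(-136)*39 = 5440*39 = 212160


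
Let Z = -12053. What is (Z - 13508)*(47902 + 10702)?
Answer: -1497976844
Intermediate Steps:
(Z - 13508)*(47902 + 10702) = (-12053 - 13508)*(47902 + 10702) = -25561*58604 = -1497976844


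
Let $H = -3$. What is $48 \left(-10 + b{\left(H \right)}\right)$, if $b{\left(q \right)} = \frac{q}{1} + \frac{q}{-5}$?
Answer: $- \frac{2976}{5} \approx -595.2$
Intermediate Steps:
$b{\left(q \right)} = \frac{4 q}{5}$ ($b{\left(q \right)} = q 1 + q \left(- \frac{1}{5}\right) = q - \frac{q}{5} = \frac{4 q}{5}$)
$48 \left(-10 + b{\left(H \right)}\right) = 48 \left(-10 + \frac{4}{5} \left(-3\right)\right) = 48 \left(-10 - \frac{12}{5}\right) = 48 \left(- \frac{62}{5}\right) = - \frac{2976}{5}$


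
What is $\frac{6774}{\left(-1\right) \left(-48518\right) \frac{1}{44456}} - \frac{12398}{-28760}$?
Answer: $\frac{2165382528901}{348844420} \approx 6207.3$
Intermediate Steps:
$\frac{6774}{\left(-1\right) \left(-48518\right) \frac{1}{44456}} - \frac{12398}{-28760} = \frac{6774}{48518 \cdot \frac{1}{44456}} - - \frac{6199}{14380} = \frac{6774}{\frac{24259}{22228}} + \frac{6199}{14380} = 6774 \cdot \frac{22228}{24259} + \frac{6199}{14380} = \frac{150572472}{24259} + \frac{6199}{14380} = \frac{2165382528901}{348844420}$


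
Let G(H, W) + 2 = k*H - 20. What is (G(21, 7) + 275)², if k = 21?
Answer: 481636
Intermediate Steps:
G(H, W) = -22 + 21*H (G(H, W) = -2 + (21*H - 20) = -2 + (-20 + 21*H) = -22 + 21*H)
(G(21, 7) + 275)² = ((-22 + 21*21) + 275)² = ((-22 + 441) + 275)² = (419 + 275)² = 694² = 481636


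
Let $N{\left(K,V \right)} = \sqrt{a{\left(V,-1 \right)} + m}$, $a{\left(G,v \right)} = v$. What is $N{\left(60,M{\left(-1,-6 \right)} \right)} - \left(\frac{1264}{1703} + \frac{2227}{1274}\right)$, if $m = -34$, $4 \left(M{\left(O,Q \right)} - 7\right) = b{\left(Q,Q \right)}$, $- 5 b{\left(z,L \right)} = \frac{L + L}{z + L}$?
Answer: $- \frac{415609}{166894} + i \sqrt{35} \approx -2.4903 + 5.9161 i$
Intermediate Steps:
$b{\left(z,L \right)} = - \frac{2 L}{5 \left(L + z\right)}$ ($b{\left(z,L \right)} = - \frac{\left(L + L\right) \frac{1}{z + L}}{5} = - \frac{2 L \frac{1}{L + z}}{5} = - \frac{2 L}{5 \left(L + z\right)}$)
$M{\left(O,Q \right)} = \frac{139}{20}$ ($M{\left(O,Q \right)} = 7 + \frac{\left(-2\right) Q \frac{1}{5 Q + 5 Q}}{4} = 7 + \frac{\left(-2\right) Q \frac{1}{10 Q}}{4} = 7 + \frac{1}{4} \left(- \frac{1}{5}\right) = 7 - \frac{1}{20} = \frac{139}{20}$)
$N{\left(K,V \right)} = i \sqrt{35}$ ($N{\left(K,V \right)} = \sqrt{-1 - 34} = \sqrt{-35} = i \sqrt{35}$)
$N{\left(60,M{\left(-1,-6 \right)} \right)} - \left(\frac{1264}{1703} + \frac{2227}{1274}\right) = i \sqrt{35} - \left(\frac{1264}{1703} + \frac{2227}{1274}\right) = i \sqrt{35} - \frac{415609}{166894} = - \frac{415609}{166894} + i \sqrt{35}$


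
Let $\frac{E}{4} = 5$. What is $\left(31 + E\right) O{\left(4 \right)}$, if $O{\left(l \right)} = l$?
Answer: $204$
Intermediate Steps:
$E = 20$ ($E = 4 \cdot 5 = 20$)
$\left(31 + E\right) O{\left(4 \right)} = \left(31 + 20\right) 4 = 51 \cdot 4 = 204$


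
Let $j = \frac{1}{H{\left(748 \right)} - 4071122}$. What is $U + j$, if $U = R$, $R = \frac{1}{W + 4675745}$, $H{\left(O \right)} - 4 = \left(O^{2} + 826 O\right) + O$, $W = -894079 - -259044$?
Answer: $- \frac{286923}{2922461690695} \approx -9.8179 \cdot 10^{-8}$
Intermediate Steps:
$W = -635035$ ($W = -894079 + 259044 = -635035$)
$H{\left(O \right)} = 4 + O^{2} + 827 O$ ($H{\left(O \right)} = 4 + \left(\left(O^{2} + 826 O\right) + O\right) = 4 + \left(O^{2} + 827 O\right) = 4 + O^{2} + 827 O$)
$R = \frac{1}{4040710}$ ($R = \frac{1}{-635035 + 4675745} = \frac{1}{4040710} \approx 2.4748 \cdot 10^{-7}$)
$U = \frac{1}{4040710} \approx 2.4748 \cdot 10^{-7}$
$j = - \frac{1}{2893018}$ ($j = \frac{1}{\left(4 + 748^{2} + 827 \cdot 748\right) - 4071122} = \frac{1}{\left(4 + 559504 + 618596\right) - 4071122} = \frac{1}{1178104 - 4071122} = \frac{1}{-2893018} = - \frac{1}{2893018} \approx -3.4566 \cdot 10^{-7}$)
$U + j = \frac{1}{4040710} - \frac{1}{2893018} = - \frac{286923}{2922461690695}$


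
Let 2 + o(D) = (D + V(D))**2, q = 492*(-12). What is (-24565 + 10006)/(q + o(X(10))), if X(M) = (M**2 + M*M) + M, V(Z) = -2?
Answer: -14559/37358 ≈ -0.38972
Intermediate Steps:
q = -5904
X(M) = M + 2*M**2 (X(M) = (M**2 + M**2) + M = 2*M**2 + M = M + 2*M**2)
o(D) = -2 + (-2 + D)**2 (o(D) = -2 + (D - 2)**2 = -2 + (-2 + D)**2)
(-24565 + 10006)/(q + o(X(10))) = (-24565 + 10006)/(-5904 + (-2 + (-2 + 10*(1 + 2*10))**2)) = -14559/(-5904 + (-2 + (-2 + 10*(1 + 20))**2)) = -14559/(-5904 + (-2 + (-2 + 10*21)**2)) = -14559/(-5904 + (-2 + (-2 + 210)**2)) = -14559/(-5904 + (-2 + 208**2)) = -14559/(-5904 + (-2 + 43264)) = -14559/(-5904 + 43262) = -14559/37358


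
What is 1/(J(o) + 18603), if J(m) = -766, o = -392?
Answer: 1/17837 ≈ 5.6063e-5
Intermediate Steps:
1/(J(o) + 18603) = 1/(-766 + 18603) = 1/17837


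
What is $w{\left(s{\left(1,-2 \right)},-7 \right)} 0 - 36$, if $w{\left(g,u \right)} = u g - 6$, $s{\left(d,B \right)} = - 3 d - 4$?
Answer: $-36$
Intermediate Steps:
$s{\left(d,B \right)} = -4 - 3 d$
$w{\left(g,u \right)} = -6 + g u$ ($w{\left(g,u \right)} = g u - 6 = -6 + g u$)
$w{\left(s{\left(1,-2 \right)},-7 \right)} 0 - 36 = \left(-6 + \left(-4 - 3\right) \left(-7\right)\right) 0 - 36 = \left(-6 - -49\right) 0 - 36 = \left(-6 + 49\right) 0 - 36 = 43 \cdot 0 - 36 = 0 - 36 = -36$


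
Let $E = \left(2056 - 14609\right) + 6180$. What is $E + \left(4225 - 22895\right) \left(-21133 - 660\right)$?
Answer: $406868937$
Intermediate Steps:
$E = -6373$ ($E = -12553 + 6180 = -6373$)
$E + \left(4225 - 22895\right) \left(-21133 - 660\right) = -6373 + \left(4225 - 22895\right) \left(-21133 - 660\right) = -6373 - 18670 \left(-21133 - 660\right) = -6373 - -406875310 = -6373 + 406875310 = 406868937$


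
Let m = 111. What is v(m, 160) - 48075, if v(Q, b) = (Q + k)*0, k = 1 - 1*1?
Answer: -48075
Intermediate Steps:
k = 0 (k = 1 - 1 = 0)
v(Q, b) = 0 (v(Q, b) = (Q + 0)*0 = Q*0 = 0)
v(m, 160) - 48075 = 0 - 48075 = -48075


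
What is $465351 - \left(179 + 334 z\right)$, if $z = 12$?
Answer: $461164$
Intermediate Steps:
$465351 - \left(179 + 334 z\right) = 465351 - \left(179 + 334 \cdot 12\right) = 465351 - \left(179 + 4008\right) = 465351 - 4187 = 461164$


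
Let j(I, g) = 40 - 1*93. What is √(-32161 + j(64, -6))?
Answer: I*√32214 ≈ 179.48*I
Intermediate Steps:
j(I, g) = -53 (j(I, g) = 40 - 93 = -53)
√(-32161 + j(64, -6)) = √(-32161 - 53) = √(-32214) = I*√32214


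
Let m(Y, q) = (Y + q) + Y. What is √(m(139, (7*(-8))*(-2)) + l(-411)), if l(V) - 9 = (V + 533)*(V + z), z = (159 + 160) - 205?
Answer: I*√35835 ≈ 189.3*I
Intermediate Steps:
z = 114 (z = 319 - 205 = 114)
m(Y, q) = q + 2*Y
l(V) = 9 + (114 + V)*(533 + V) (l(V) = 9 + (V + 533)*(V + 114) = 9 + (533 + V)*(114 + V) = 9 + (114 + V)*(533 + V))
√(m(139, (7*(-8))*(-2)) + l(-411)) = √(((7*(-8))*(-2) + 2*139) + (60771 + (-411)² + 647*(-411))) = √((-56*(-2) + 278) + (60771 + 168921 - 265917)) = √((112 + 278) - 36225) = √(390 - 36225) = √(-35835) = I*√35835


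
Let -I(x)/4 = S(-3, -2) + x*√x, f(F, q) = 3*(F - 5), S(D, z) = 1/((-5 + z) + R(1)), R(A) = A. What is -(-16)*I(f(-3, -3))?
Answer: 32/3 + 3072*I*√6 ≈ 10.667 + 7524.8*I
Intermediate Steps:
S(D, z) = 1/(-4 + z) (S(D, z) = 1/((-5 + z) + 1) = 1/(-4 + z))
f(F, q) = -15 + 3*F (f(F, q) = 3*(-5 + F) = -15 + 3*F)
I(x) = ⅔ - 4*x^(3/2) (I(x) = -4*(1/(-4 - 2) + x*√x) = -4*(1/(-6) + x^(3/2)) = -4*(-⅙ + x^(3/2)) = ⅔ - 4*x^(3/2))
-(-16)*I(f(-3, -3)) = -(-16)*(⅔ - 4*(-15 + 3*(-3))^(3/2)) = -(-16)*(⅔ - 4*(-15 - 9)^(3/2)) = -(-16)*(⅔ - (-192)*I*√6) = -(-16)*(⅔ + 192*I*√6) = -16*(-⅔ - 192*I*√6) = 32/3 + 3072*I*√6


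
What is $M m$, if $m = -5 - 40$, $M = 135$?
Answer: $-6075$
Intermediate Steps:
$m = -45$ ($m = -5 - 40 = -45$)
$M m = 135 \left(-45\right) = -6075$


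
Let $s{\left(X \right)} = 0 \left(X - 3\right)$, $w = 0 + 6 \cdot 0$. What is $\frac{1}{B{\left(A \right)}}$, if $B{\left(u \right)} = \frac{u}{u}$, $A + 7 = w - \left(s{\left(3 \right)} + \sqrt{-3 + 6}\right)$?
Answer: $1$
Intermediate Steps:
$w = 0$ ($w = 0 + 0 = 0$)
$s{\left(X \right)} = 0$ ($s{\left(X \right)} = 0 \left(-3 + X\right) = 0$)
$A = -7 - \sqrt{3}$ ($A = -7 + \left(0 - \left(0 + \sqrt{-3 + 6}\right)\right) = -7 + \left(0 - \left(0 + \sqrt{3}\right)\right) = -7 + \left(0 - \sqrt{3}\right) = -7 - \sqrt{3} \approx -8.7321$)
$B{\left(u \right)} = 1$
$\frac{1}{B{\left(A \right)}} = 1^{-1} = 1$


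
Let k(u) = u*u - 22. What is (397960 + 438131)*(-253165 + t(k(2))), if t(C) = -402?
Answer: -212005086597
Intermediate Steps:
k(u) = -22 + u² (k(u) = u² - 22 = -22 + u²)
(397960 + 438131)*(-253165 + t(k(2))) = (397960 + 438131)*(-253165 - 402) = 836091*(-253567) = -212005086597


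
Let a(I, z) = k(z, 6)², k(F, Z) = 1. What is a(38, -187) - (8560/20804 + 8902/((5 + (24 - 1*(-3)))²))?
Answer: -21582419/2662912 ≈ -8.1048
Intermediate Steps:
a(I, z) = 1 (a(I, z) = 1² = 1)
a(38, -187) - (8560/20804 + 8902/((5 + (24 - 1*(-3)))²)) = 1 - (8560/20804 + 8902/((5 + (24 - 1*(-3)))²)) = 1 - (8560*(1/20804) + 8902/((5 + (24 + 3))²)) = 1 - (2140/5201 + 8902/((5 + 27)²)) = 1 - (2140/5201 + 8902/(32²)) = 1 - (2140/5201 + 8902/1024) = 1 - (2140/5201 + 8902*(1/1024)) = 1 - (2140/5201 + 4451/512) = 1 - 1*24245331/2662912 = 1 - 24245331/2662912 = -21582419/2662912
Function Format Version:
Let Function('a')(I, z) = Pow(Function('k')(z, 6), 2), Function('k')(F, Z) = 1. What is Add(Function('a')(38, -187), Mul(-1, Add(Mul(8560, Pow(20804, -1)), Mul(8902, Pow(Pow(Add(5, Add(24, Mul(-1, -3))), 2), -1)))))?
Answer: Rational(-21582419, 2662912) ≈ -8.1048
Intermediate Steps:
Function('a')(I, z) = 1 (Function('a')(I, z) = Pow(1, 2) = 1)
Add(Function('a')(38, -187), Mul(-1, Add(Mul(8560, Pow(20804, -1)), Mul(8902, Pow(Pow(Add(5, Add(24, Mul(-1, -3))), 2), -1))))) = Add(1, Mul(-1, Add(Mul(8560, Pow(20804, -1)), Mul(8902, Pow(Pow(Add(5, Add(24, Mul(-1, -3))), 2), -1))))) = Add(1, Mul(-1, Add(Mul(8560, Rational(1, 20804)), Mul(8902, Pow(Pow(Add(5, Add(24, 3)), 2), -1))))) = Add(1, Mul(-1, Add(Rational(2140, 5201), Mul(8902, Pow(Pow(Add(5, 27), 2), -1))))) = Add(1, Mul(-1, Add(Rational(2140, 5201), Mul(8902, Pow(Pow(32, 2), -1))))) = Add(1, Mul(-1, Add(Rational(2140, 5201), Mul(8902, Pow(1024, -1))))) = Add(1, Mul(-1, Add(Rational(2140, 5201), Mul(8902, Rational(1, 1024))))) = Add(1, Mul(-1, Add(Rational(2140, 5201), Rational(4451, 512)))) = Add(1, Mul(-1, Rational(24245331, 2662912))) = Add(1, Rational(-24245331, 2662912)) = Rational(-21582419, 2662912)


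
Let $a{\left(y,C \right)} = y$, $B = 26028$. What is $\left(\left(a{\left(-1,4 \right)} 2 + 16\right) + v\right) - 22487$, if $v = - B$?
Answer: $-48501$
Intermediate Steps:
$v = -26028$ ($v = \left(-1\right) 26028 = -26028$)
$\left(\left(a{\left(-1,4 \right)} 2 + 16\right) + v\right) - 22487 = \left(\left(\left(-1\right) 2 + 16\right) - 26028\right) - 22487 = \left(\left(-2 + 16\right) - 26028\right) - 22487 = \left(14 - 26028\right) - 22487 = -26014 - 22487 = -48501$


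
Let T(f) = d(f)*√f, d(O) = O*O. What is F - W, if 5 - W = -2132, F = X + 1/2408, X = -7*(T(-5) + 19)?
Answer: -5466159/2408 - 175*I*√5 ≈ -2270.0 - 391.31*I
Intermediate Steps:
d(O) = O²
T(f) = f^(5/2) (T(f) = f²*√f = f^(5/2))
X = -133 - 175*I*√5 (X = -7*((-5)^(5/2) + 19) = -7*(25*I*√5 + 19) = -7*(19 + 25*I*√5) = -133 - 175*I*√5 ≈ -133.0 - 391.31*I)
F = -320263/2408 - 175*I*√5 (F = (-133 - 175*I*√5) + 1/2408 = -320263/2408 - 175*I*√5 ≈ -133.0 - 391.31*I)
W = 2137 (W = 5 - 1*(-2132) = 5 + 2132 = 2137)
F - W = (-320263/2408 - 175*I*√5) - 1*2137 = (-320263/2408 - 175*I*√5) - 2137 = -5466159/2408 - 175*I*√5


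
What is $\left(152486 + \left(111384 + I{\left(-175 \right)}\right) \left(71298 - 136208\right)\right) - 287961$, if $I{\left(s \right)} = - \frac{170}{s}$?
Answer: $- \frac{50610937793}{7} \approx -7.2301 \cdot 10^{9}$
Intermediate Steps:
$\left(152486 + \left(111384 + I{\left(-175 \right)}\right) \left(71298 - 136208\right)\right) - 287961 = \left(152486 + \left(111384 - \frac{170}{-175}\right) \left(71298 - 136208\right)\right) - 287961 = \left(152486 + \left(111384 - - \frac{34}{35}\right) \left(-64910\right)\right) - 287961 = \left(152486 + \left(111384 + \frac{34}{35}\right) \left(-64910\right)\right) - 287961 = \left(152486 + \frac{3898474}{35} \left(-64910\right)\right) - 287961 = \left(152486 - \frac{50609989468}{7}\right) - 287961 = - \frac{50608922066}{7} - 287961 = - \frac{50610937793}{7}$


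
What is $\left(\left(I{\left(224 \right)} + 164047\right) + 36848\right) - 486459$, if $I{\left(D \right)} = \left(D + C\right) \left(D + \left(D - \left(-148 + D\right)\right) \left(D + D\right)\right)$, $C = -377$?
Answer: $-10464348$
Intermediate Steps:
$I{\left(D \right)} = 297 D \left(-377 + D\right)$ ($I{\left(D \right)} = \left(D - 377\right) \left(D + \left(D - \left(-148 + D\right)\right) \left(D + D\right)\right) = \left(-377 + D\right) \left(D + 148 \cdot 2 D\right) = \left(-377 + D\right) \left(D + 296 D\right) = \left(-377 + D\right) 297 D = 297 D \left(-377 + D\right)$)
$\left(\left(I{\left(224 \right)} + 164047\right) + 36848\right) - 486459 = \left(\left(297 \cdot 224 \left(-377 + 224\right) + 164047\right) + 36848\right) - 486459 = \left(\left(297 \cdot 224 \left(-153\right) + 164047\right) + 36848\right) - 486459 = \left(\left(-10178784 + 164047\right) + 36848\right) - 486459 = \left(-10014737 + 36848\right) - 486459 = -9977889 - 486459 = -10464348$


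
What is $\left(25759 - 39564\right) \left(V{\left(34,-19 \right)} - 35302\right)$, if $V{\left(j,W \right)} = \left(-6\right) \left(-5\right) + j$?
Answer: $486460590$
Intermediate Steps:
$V{\left(j,W \right)} = 30 + j$
$\left(25759 - 39564\right) \left(V{\left(34,-19 \right)} - 35302\right) = \left(25759 - 39564\right) \left(\left(30 + 34\right) - 35302\right) = - 13805 \left(64 - 35302\right) = \left(-13805\right) \left(-35238\right) = 486460590$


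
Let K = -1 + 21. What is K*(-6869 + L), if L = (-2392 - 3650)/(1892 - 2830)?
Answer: -64370800/469 ≈ -1.3725e+5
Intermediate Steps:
K = 20
L = 3021/469 (L = -6042/(-938) = -6042*(-1/938) = 3021/469 ≈ 6.4414)
K*(-6869 + L) = 20*(-6869 + 3021/469) = 20*(-3218540/469) = -64370800/469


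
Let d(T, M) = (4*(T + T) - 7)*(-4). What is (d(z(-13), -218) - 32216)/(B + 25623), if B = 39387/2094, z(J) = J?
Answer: -22176856/17897983 ≈ -1.2391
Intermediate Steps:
d(T, M) = 28 - 32*T (d(T, M) = (4*(2*T) - 7)*(-4) = (8*T - 7)*(-4) = (-7 + 8*T)*(-4) = 28 - 32*T)
B = 13129/698 (B = 39387*(1/2094) = 13129/698 ≈ 18.809)
(d(z(-13), -218) - 32216)/(B + 25623) = ((28 - 32*(-13)) - 32216)/(13129/698 + 25623) = ((28 + 416) - 32216)/(17897983/698) = (444 - 32216)*(698/17897983) = -31772*698/17897983 = -22176856/17897983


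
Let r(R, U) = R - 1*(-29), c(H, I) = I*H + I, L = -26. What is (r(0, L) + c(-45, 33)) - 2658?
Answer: -4081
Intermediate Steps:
c(H, I) = I + H*I (c(H, I) = H*I + I = I + H*I)
r(R, U) = 29 + R (r(R, U) = R + 29 = 29 + R)
(r(0, L) + c(-45, 33)) - 2658 = ((29 + 0) + 33*(1 - 45)) - 2658 = (29 + 33*(-44)) - 2658 = (29 - 1452) - 2658 = -1423 - 2658 = -4081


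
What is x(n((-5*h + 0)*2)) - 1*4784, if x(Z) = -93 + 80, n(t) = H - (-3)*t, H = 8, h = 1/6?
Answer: -4797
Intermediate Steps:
h = ⅙ ≈ 0.16667
n(t) = 8 + 3*t (n(t) = 8 - (-3)*t = 8 + 3*t)
x(Z) = -13
x(n((-5*h + 0)*2)) - 1*4784 = -13 - 1*4784 = -13 - 4784 = -4797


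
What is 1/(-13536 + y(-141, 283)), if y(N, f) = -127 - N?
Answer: -1/13522 ≈ -7.3954e-5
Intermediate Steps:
1/(-13536 + y(-141, 283)) = 1/(-13536 + (-127 - 1*(-141))) = 1/(-13536 + (-127 + 141)) = 1/(-13536 + 14) = 1/(-13522) = -1/13522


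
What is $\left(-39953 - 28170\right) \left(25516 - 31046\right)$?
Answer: $376720190$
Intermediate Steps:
$\left(-39953 - 28170\right) \left(25516 - 31046\right) = \left(-68123\right) \left(-5530\right) = 376720190$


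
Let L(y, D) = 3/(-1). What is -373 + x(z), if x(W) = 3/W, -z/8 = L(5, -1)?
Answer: -2983/8 ≈ -372.88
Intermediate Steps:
L(y, D) = -3 (L(y, D) = 3*(-1) = -3)
z = 24 (z = -8*(-3) = 24)
-373 + x(z) = -373 + 3/24 = -373 + 3*(1/24) = -373 + 1/8 = -2983/8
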